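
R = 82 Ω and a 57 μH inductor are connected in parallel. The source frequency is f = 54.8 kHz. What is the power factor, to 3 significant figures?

ω = 2πf = 344300 rad/s
X_L = ωL = 19.6 Ω
Parallel: admittances add. Y = 1/R + 1/(jωL)
Y = (0.0122 − j0.0510) S
|Y| = 0.0524 S → |Z| = 1/|Y| = 19.1 Ω, ∠Z = −∠Y = 76.5°
cos φ = cos(76.5°) = 0.233

0.233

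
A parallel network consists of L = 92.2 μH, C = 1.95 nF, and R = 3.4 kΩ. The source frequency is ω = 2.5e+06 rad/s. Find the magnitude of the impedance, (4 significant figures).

X_L = ωL = 230.5 Ω
X_C = 1/(ωC) = 205.1 Ω
Parallel: admittances add. Y = 1/R + 1/(jωL) + jωC
Y = (0.0002941 + j0.0005366) S
|Y| = 0.0006119 S → |Z| = 1/|Y| = 1634 Ω, ∠Z = −∠Y = -61.27°

1634 Ω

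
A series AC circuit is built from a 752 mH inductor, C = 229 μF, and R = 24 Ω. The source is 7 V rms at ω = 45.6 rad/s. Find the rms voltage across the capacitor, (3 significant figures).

X_L = ωL = 34.3 Ω
X_C = 1/(ωC) = 95.8 Ω
Net reactance X = X_L − X_C = -61.5 Ω
Z = 24.0 − j61.5 Ω
|Z| = √(24.0² + 61.5²) = 66.0 Ω
I = V/|Z| = 106 mA
V_C = I·|Z_C| = 0.106 × 95.8 = 10.2 V

10.2 V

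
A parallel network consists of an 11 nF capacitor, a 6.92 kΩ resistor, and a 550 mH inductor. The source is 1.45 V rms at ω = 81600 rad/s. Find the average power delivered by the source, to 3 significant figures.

X_L = ωL = 44900 Ω
X_C = 1/(ωC) = 1110 Ω
Parallel: admittances add. Y = 1/R + 1/(jωL) + jωC
Y = (0.000145 + j0.000875) S
|Y| = 0.000887 S → |Z| = 1/|Y| = 1130 Ω, ∠Z = −∠Y = -80.6°
I = V/|Z| = 1.29 mA
P = VI cos φ = 1.45 × 0.00129 × cos(-80.6°) = 304 μW

304 μW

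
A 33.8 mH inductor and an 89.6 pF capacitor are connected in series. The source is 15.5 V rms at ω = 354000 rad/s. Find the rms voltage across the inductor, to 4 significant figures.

X_L = ωL = 11970 Ω
X_C = 1/(ωC) = 31530 Ω
Net reactance X = X_L − X_C = -19560 Ω
Z = − j19560 Ω
|Z| = √(0² + 19560²) = 19560 Ω
I = V/|Z| = 792.3 μA
V_L = I·|Z_L| = 0.0007923 × 11970 = 9.481 V

9.481 V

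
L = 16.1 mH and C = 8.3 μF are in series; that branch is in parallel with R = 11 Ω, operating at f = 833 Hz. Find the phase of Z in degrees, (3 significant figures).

10.2°

ω = 2πf = 5234 rad/s
X_L = ωL = 84.3 Ω
X_C = 1/(ωC) = 23.0 Ω
Branch 1: Z₁ = R = 11.0 Ω
Branch 2 (series LC): Z₂ = j(X_L − X_C) = j61.2 Ω
Parallel: Z = Z₁Z₂/(Z₁+Z₂), |Z| = 10.8 Ω, ∠Z = 10.2°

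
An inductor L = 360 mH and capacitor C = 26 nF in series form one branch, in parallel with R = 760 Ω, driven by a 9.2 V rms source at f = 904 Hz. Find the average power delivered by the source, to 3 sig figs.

111 mW

ω = 2πf = 5680 rad/s
X_L = ωL = 2040 Ω
X_C = 1/(ωC) = 6770 Ω
Branch 1: Z₁ = R = 760 Ω
Branch 2 (series LC): Z₂ = j(X_L − X_C) = −j4730 Ω
Parallel: Z = Z₁Z₂/(Z₁+Z₂), |Z| = 750 Ω, ∠Z = -9.13°
I = V/|Z| = 12.3 mA
P = VI cos φ = 9.2 × 0.0123 × cos(-9.13°) = 111 mW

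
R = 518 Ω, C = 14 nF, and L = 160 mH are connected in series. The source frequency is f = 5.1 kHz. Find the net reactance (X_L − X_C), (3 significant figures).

ω = 2πf = 32040 rad/s
X_L = ωL = 5130 Ω
X_C = 1/(ωC) = 2230 Ω
X = 5130 − 2230 = 2900 Ω

2900 Ω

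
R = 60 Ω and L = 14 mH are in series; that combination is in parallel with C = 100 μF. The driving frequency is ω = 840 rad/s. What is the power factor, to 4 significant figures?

X_L = ωL = 11.76 Ω
X_C = 1/(ωC) = 11.90 Ω
Branch 1 (R+jX_L): Z₁ = 60.00 + j11.76 Ω, |Z₁| = 61.14 Ω
Branch 2 (−jX_C): Z₂ = −j11.90 Ω
Parallel: Z = Z₁Z₂/(Z₁+Z₂), |Z| = 12.13 Ω, ∠Z = -78.77°
cos φ = cos(-78.77°) = 0.1947

0.1947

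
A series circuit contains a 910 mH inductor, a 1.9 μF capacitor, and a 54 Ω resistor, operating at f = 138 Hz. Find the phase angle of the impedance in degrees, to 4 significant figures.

73.48°

ω = 2πf = 867.1 rad/s
X_L = ωL = 789.0 Ω
X_C = 1/(ωC) = 607.0 Ω
Net reactance X = X_L − X_C = 182.0 Ω
Z = 54.00 + j182.0 Ω
|Z| = √(54.00² + 182.0²) = 189.9 Ω
∠Z = arctan(182.0/54.00) = 73.48°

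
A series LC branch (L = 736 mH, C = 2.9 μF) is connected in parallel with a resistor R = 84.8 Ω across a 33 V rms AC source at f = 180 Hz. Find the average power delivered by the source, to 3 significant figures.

ω = 2πf = 1131 rad/s
X_L = ωL = 832 Ω
X_C = 1/(ωC) = 305 Ω
Branch 1: Z₁ = R = 84.8 Ω
Branch 2 (series LC): Z₂ = j(X_L − X_C) = j528 Ω
Parallel: Z = Z₁Z₂/(Z₁+Z₂), |Z| = 83.7 Ω, ∠Z = 9.13°
I = V/|Z| = 394 mA
P = VI cos φ = 33 × 0.394 × cos(9.13°) = 12.8 W

12.8 W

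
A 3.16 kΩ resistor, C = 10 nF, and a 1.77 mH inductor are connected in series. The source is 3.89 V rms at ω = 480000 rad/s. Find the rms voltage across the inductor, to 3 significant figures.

X_L = ωL = 850 Ω
X_C = 1/(ωC) = 208 Ω
Net reactance X = X_L − X_C = 641 Ω
Z = 3160 + j641 Ω
|Z| = √(3160² + 641²) = 3220 Ω
I = V/|Z| = 1.21 mA
V_L = I·|Z_L| = 0.00121 × 850 = 1.02 V

1.02 V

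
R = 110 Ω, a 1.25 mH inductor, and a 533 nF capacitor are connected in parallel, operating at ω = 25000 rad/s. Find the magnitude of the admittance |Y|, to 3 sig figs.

20.8 mS

X_L = ωL = 31.2 Ω
X_C = 1/(ωC) = 75.0 Ω
Parallel: admittances add. Y = 1/R + 1/(jωL) + jωC
Y = (0.00909 − j0.0187) S
|Y| = 0.0208 S → |Z| = 1/|Y| = 48.1 Ω, ∠Z = −∠Y = 64.0°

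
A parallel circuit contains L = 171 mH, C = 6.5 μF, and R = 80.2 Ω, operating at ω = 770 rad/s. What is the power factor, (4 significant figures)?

X_L = ωL = 131.7 Ω
X_C = 1/(ωC) = 199.8 Ω
Parallel: admittances add. Y = 1/R + 1/(jωL) + jωC
Y = (0.01247 − j0.002590) S
|Y| = 0.01273 S → |Z| = 1/|Y| = 78.52 Ω, ∠Z = −∠Y = 11.73°
cos φ = cos(11.73°) = 0.9791

0.9791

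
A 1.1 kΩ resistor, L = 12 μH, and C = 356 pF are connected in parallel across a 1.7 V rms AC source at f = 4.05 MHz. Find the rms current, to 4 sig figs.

9.954 mA

ω = 2πf = 2.545e+07 rad/s
X_L = ωL = 305.4 Ω
X_C = 1/(ωC) = 110.4 Ω
Parallel: admittances add. Y = 1/R + 1/(jωL) + jωC
Y = (0.0009091 + j0.005784) S
|Y| = 0.005855 S → |Z| = 1/|Y| = 170.8 Ω, ∠Z = −∠Y = -81.07°
I = V/|Z| = 1.7/170.8 = 9.954 mA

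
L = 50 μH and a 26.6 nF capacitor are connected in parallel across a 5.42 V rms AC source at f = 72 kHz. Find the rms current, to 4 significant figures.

174.4 mA

ω = 2πf = 452400 rad/s
X_L = ωL = 22.62 Ω
X_C = 1/(ωC) = 83.10 Ω
Parallel: admittances add. Y = 1/(jωL) + jωC
Y = (0 − j0.03218) S
|Y| = 0.03218 S → |Z| = 1/|Y| = 31.08 Ω, ∠Z = −∠Y = 90.00°
I = V/|Z| = 5.42/31.08 = 174.4 mA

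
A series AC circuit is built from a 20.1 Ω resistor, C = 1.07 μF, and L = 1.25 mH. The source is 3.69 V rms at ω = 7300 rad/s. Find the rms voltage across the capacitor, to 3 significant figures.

X_L = ωL = 9.12 Ω
X_C = 1/(ωC) = 128 Ω
Net reactance X = X_L − X_C = -119 Ω
Z = 20.1 − j119 Ω
|Z| = √(20.1² + 119²) = 121 Ω
I = V/|Z| = 30.6 mA
V_C = I·|Z_C| = 0.0306 × 128 = 3.92 V

3.92 V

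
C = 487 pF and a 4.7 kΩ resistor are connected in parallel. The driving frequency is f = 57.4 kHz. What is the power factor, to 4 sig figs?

ω = 2πf = 360700 rad/s
X_C = 1/(ωC) = 5693 Ω
Parallel: admittances add. Y = 1/R + jωC
Y = (0.0002128 + j0.0001756) S
|Y| = 0.0002759 S → |Z| = 1/|Y| = 3625 Ω, ∠Z = −∠Y = -39.54°
cos φ = cos(-39.54°) = 0.7712

0.7712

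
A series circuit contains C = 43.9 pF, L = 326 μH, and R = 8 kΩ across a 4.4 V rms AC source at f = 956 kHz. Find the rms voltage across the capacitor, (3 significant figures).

ω = 2πf = 6.007e+06 rad/s
X_L = ωL = 1960 Ω
X_C = 1/(ωC) = 3790 Ω
Net reactance X = X_L − X_C = -1830 Ω
Z = 8000 − j1830 Ω
|Z| = √(8000² + 1830²) = 8210 Ω
I = V/|Z| = 536 μA
V_C = I·|Z_C| = 0.000536 × 3790 = 2.03 V

2.03 V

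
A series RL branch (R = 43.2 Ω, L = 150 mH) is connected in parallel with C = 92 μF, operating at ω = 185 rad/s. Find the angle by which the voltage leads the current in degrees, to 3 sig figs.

-21.6°

X_L = ωL = 27.8 Ω
X_C = 1/(ωC) = 58.8 Ω
Branch 1 (R+jX_L): Z₁ = 43.2 + j27.8 Ω, |Z₁| = 51.3 Ω
Branch 2 (−jX_C): Z₂ = −j58.8 Ω
Parallel: Z = Z₁Z₂/(Z₁+Z₂), |Z| = 56.7 Ω, ∠Z = -21.6°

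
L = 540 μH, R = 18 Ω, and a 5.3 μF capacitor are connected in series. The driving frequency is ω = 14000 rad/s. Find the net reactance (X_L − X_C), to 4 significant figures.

-5.917 Ω

X_L = ωL = 7.560 Ω
X_C = 1/(ωC) = 13.48 Ω
X = 7.560 − 13.48 = -5.917 Ω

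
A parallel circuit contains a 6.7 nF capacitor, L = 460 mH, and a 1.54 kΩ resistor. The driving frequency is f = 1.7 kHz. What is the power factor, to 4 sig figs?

0.9800

ω = 2πf = 10680 rad/s
X_L = ωL = 4913 Ω
X_C = 1/(ωC) = 13970 Ω
Parallel: admittances add. Y = 1/R + 1/(jωL) + jωC
Y = (0.0006494 − j0.0001320) S
|Y| = 0.0006626 S → |Z| = 1/|Y| = 1509 Ω, ∠Z = −∠Y = 11.49°
cos φ = cos(11.49°) = 0.9800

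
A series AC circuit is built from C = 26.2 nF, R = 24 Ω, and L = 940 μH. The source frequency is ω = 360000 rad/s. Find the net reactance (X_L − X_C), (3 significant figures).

X_L = ωL = 338 Ω
X_C = 1/(ωC) = 106 Ω
X = 338 − 106 = 232 Ω

232 Ω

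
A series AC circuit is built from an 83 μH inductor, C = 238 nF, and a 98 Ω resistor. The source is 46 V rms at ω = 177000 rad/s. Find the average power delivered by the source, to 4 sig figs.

21.41 W

X_L = ωL = 14.69 Ω
X_C = 1/(ωC) = 23.74 Ω
Net reactance X = X_L − X_C = -9.047 Ω
Z = 98.00 − j9.047 Ω
|Z| = √(98.00² + 9.047²) = 98.42 Ω
∠Z = arctan(-9.047/98.00) = -5.275°
I = V/|Z| = 467.4 mA
P = VI cos φ = 46 × 0.4674 × cos(-5.275°) = 21.41 W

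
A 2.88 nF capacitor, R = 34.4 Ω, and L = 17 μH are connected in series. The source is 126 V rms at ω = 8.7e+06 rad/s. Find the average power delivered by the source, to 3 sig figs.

42.5 W

X_L = ωL = 148 Ω
X_C = 1/(ωC) = 39.9 Ω
Net reactance X = X_L − X_C = 108 Ω
Z = 34.4 + j108 Ω
|Z| = √(34.4² + 108²) = 113 Ω
∠Z = arctan(108/34.4) = 72.3°
I = V/|Z| = 1.11 A
P = VI cos φ = 126 × 1.11 × cos(72.3°) = 42.5 W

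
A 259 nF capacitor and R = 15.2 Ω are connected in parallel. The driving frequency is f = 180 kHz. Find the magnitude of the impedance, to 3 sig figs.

ω = 2πf = 1.131e+06 rad/s
X_C = 1/(ωC) = 3.41 Ω
Parallel: admittances add. Y = 1/R + jωC
Y = (0.0658 + j0.293) S
|Y| = 0.300 S → |Z| = 1/|Y| = 3.33 Ω, ∠Z = −∠Y = -77.3°

3.33 Ω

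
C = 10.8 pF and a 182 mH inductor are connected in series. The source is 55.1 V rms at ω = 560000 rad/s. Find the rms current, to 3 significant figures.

X_L = ωL = 102000 Ω
X_C = 1/(ωC) = 165000 Ω
Net reactance X = X_L − X_C = -63400 Ω
Z = − j63400 Ω
|Z| = √(0² + 63400²) = 63400 Ω
I = V/|Z| = 55.1/63400 = 869 μA

869 μA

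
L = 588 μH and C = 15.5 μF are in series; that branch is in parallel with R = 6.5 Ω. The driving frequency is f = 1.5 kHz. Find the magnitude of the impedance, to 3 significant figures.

ω = 2πf = 9425 rad/s
X_L = ωL = 5.54 Ω
X_C = 1/(ωC) = 6.85 Ω
Branch 1: Z₁ = R = 6.50 Ω
Branch 2 (series LC): Z₂ = j(X_L − X_C) = −j1.30 Ω
Parallel: Z = Z₁Z₂/(Z₁+Z₂), |Z| = 1.28 Ω, ∠Z = -78.7°

1.28 Ω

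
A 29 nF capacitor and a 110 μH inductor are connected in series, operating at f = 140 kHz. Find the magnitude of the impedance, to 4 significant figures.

57.56 Ω

ω = 2πf = 879600 rad/s
X_L = ωL = 96.76 Ω
X_C = 1/(ωC) = 39.20 Ω
Net reactance X = X_L − X_C = 57.56 Ω
Z = j57.56 Ω
|Z| = √(0² + 57.56²) = 57.56 Ω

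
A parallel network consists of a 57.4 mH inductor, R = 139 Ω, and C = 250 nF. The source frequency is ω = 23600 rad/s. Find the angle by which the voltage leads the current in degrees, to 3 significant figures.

X_L = ωL = 1350 Ω
X_C = 1/(ωC) = 169 Ω
Parallel: admittances add. Y = 1/R + 1/(jωL) + jωC
Y = (0.00719 + j0.00516) S
|Y| = 0.00885 S → |Z| = 1/|Y| = 113 Ω, ∠Z = −∠Y = -35.7°

-35.7°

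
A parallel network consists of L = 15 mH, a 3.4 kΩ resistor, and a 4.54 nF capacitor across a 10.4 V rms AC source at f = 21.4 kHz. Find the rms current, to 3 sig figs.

ω = 2πf = 134500 rad/s
X_L = ωL = 2020 Ω
X_C = 1/(ωC) = 1640 Ω
Parallel: admittances add. Y = 1/R + 1/(jωL) + jωC
Y = (0.000294 + j0.000115) S
|Y| = 0.000316 S → |Z| = 1/|Y| = 3170 Ω, ∠Z = −∠Y = -21.3°
I = V/|Z| = 10.4/3170 = 3.28 mA

3.28 mA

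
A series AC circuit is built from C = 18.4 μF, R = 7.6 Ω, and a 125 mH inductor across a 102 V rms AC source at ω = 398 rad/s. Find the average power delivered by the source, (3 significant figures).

10.4 W

X_L = ωL = 49.8 Ω
X_C = 1/(ωC) = 137 Ω
Net reactance X = X_L − X_C = -86.8 Ω
Z = 7.60 − j86.8 Ω
|Z| = √(7.60² + 86.8²) = 87.1 Ω
∠Z = arctan(-86.8/7.60) = -85.0°
I = V/|Z| = 1.17 A
P = VI cos φ = 102 × 1.17 × cos(-85.0°) = 10.4 W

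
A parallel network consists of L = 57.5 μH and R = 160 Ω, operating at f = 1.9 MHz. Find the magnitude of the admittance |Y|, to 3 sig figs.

ω = 2πf = 1.194e+07 rad/s
X_L = ωL = 686 Ω
Parallel: admittances add. Y = 1/R + 1/(jωL)
Y = (0.00625 − j0.00146) S
|Y| = 0.00642 S → |Z| = 1/|Y| = 156 Ω, ∠Z = −∠Y = 13.1°

6.42 mS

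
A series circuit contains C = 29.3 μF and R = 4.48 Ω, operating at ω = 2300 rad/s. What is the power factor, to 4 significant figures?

X_C = 1/(ωC) = 14.84 Ω
Z = 4.480 − j14.84 Ω
|Z| = √(4.480² + 14.84²) = 15.50 Ω
∠Z = arctan(-14.84/4.480) = -73.20°
cos φ = cos(-73.20°) = 0.2890

0.2890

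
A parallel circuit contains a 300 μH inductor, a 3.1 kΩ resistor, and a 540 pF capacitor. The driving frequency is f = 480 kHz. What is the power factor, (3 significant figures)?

ω = 2πf = 3.016e+06 rad/s
X_L = ωL = 905 Ω
X_C = 1/(ωC) = 614 Ω
Parallel: admittances add. Y = 1/R + 1/(jωL) + jωC
Y = (0.000323 + j0.000523) S
|Y| = 0.000615 S → |Z| = 1/|Y| = 1630 Ω, ∠Z = −∠Y = -58.4°
cos φ = cos(-58.4°) = 0.525

0.525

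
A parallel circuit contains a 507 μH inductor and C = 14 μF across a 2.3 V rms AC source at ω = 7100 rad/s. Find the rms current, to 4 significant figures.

X_L = ωL = 3.600 Ω
X_C = 1/(ωC) = 10.06 Ω
Parallel: admittances add. Y = 1/(jωL) + jωC
Y = (0 − j0.1784) S
|Y| = 0.1784 S → |Z| = 1/|Y| = 5.605 Ω, ∠Z = −∠Y = 90.00°
I = V/|Z| = 2.3/5.605 = 410.3 mA

410.3 mA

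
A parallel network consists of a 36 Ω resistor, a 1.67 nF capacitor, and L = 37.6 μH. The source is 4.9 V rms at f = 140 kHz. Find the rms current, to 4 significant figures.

ω = 2πf = 879600 rad/s
X_L = ωL = 33.07 Ω
X_C = 1/(ωC) = 680.7 Ω
Parallel: admittances add. Y = 1/R + 1/(jωL) + jωC
Y = (0.02778 − j0.02877) S
|Y| = 0.03999 S → |Z| = 1/|Y| = 25.01 Ω, ∠Z = −∠Y = 46.00°
I = V/|Z| = 4.9/25.01 = 195.9 mA

195.9 mA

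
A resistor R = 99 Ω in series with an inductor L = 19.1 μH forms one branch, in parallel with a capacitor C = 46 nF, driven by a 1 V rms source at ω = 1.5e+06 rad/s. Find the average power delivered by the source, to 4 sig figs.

X_L = ωL = 28.65 Ω
X_C = 1/(ωC) = 14.49 Ω
Branch 1 (R+jX_L): Z₁ = 99.00 + j28.65 Ω, |Z₁| = 103.1 Ω
Branch 2 (−jX_C): Z₂ = −j14.49 Ω
Parallel: Z = Z₁Z₂/(Z₁+Z₂), |Z| = 14.94 Ω, ∠Z = -82.00°
I = V/|Z| = 66.95 mA
P = VI cos φ = 1 × 0.06695 × cos(-82.00°) = 9.320 mW

9.320 mW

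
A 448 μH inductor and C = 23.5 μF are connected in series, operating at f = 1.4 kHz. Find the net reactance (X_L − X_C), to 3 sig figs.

ω = 2πf = 8796 rad/s
X_L = ωL = 3.94 Ω
X_C = 1/(ωC) = 4.84 Ω
X = 3.94 − 4.84 = -0.897 Ω

-0.897 Ω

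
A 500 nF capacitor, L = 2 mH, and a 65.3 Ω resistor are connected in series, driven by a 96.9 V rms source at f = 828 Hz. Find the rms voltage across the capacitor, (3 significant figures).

ω = 2πf = 5202 rad/s
X_L = ωL = 10.4 Ω
X_C = 1/(ωC) = 384 Ω
Net reactance X = X_L − X_C = -374 Ω
Z = 65.3 − j374 Ω
|Z| = √(65.3² + 374²) = 380 Ω
I = V/|Z| = 255 mA
V_C = I·|Z_C| = 0.255 × 384 = 98.1 V

98.1 V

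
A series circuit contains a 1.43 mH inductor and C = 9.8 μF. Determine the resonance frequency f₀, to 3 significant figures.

1.34 kHz

ω₀ = 1/√(LC) = 1/√(0.00143 × 9.8e-06) = 8447 rad/s
f₀ = ω₀/(2π) = 1.34 kHz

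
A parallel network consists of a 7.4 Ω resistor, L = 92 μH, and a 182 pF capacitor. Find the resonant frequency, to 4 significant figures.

ω₀ = 1/√(LC) = 1/√(9.2e-05 × 1.82e-10) = 7.728e+06 rad/s
f₀ = ω₀/(2π) = 1.230 MHz

1.230 MHz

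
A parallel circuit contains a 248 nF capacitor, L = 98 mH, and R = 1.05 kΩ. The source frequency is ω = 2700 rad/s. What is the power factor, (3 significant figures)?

0.293

X_L = ωL = 265 Ω
X_C = 1/(ωC) = 1490 Ω
Parallel: admittances add. Y = 1/R + 1/(jωL) + jωC
Y = (0.000952 − j0.00311) S
|Y| = 0.00325 S → |Z| = 1/|Y| = 307 Ω, ∠Z = −∠Y = 73.0°
cos φ = cos(73.0°) = 0.293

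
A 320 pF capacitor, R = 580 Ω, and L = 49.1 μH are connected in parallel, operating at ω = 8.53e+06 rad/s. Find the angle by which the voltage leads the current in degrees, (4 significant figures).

-11.22°

X_L = ωL = 418.8 Ω
X_C = 1/(ωC) = 366.4 Ω
Parallel: admittances add. Y = 1/R + 1/(jωL) + jωC
Y = (0.001724 + j0.0003420) S
|Y| = 0.001758 S → |Z| = 1/|Y| = 568.9 Ω, ∠Z = −∠Y = -11.22°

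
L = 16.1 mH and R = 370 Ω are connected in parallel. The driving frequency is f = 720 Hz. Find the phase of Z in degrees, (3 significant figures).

78.9°

ω = 2πf = 4524 rad/s
X_L = ωL = 72.8 Ω
Parallel: admittances add. Y = 1/R + 1/(jωL)
Y = (0.00270 − j0.0137) S
|Y| = 0.0140 S → |Z| = 1/|Y| = 71.5 Ω, ∠Z = −∠Y = 78.9°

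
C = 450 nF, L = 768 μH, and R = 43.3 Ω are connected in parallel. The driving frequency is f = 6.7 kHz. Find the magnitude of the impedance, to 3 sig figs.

ω = 2πf = 42100 rad/s
X_L = ωL = 32.3 Ω
X_C = 1/(ωC) = 52.8 Ω
Parallel: admittances add. Y = 1/R + 1/(jωL) + jωC
Y = (0.0231 − j0.0120) S
|Y| = 0.0260 S → |Z| = 1/|Y| = 38.4 Ω, ∠Z = −∠Y = 27.4°

38.4 Ω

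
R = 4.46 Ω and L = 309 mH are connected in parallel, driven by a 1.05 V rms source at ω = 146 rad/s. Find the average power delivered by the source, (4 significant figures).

247.2 mW

X_L = ωL = 45.11 Ω
Parallel: admittances add. Y = 1/R + 1/(jωL)
Y = (0.2242 − j0.02217) S
|Y| = 0.2253 S → |Z| = 1/|Y| = 4.438 Ω, ∠Z = −∠Y = 5.646°
I = V/|Z| = 236.6 mA
P = VI cos φ = 1.05 × 0.2366 × cos(5.646°) = 247.2 mW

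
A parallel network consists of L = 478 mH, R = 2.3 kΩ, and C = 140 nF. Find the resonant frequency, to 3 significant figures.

ω₀ = 1/√(LC) = 1/√(0.478 × 1.4e-07) = 3866 rad/s
f₀ = ω₀/(2π) = 615 Hz

615 Hz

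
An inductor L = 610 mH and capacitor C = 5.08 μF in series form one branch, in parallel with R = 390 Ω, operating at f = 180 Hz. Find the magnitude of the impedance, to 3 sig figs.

ω = 2πf = 1131 rad/s
X_L = ωL = 690 Ω
X_C = 1/(ωC) = 174 Ω
Branch 1: Z₁ = R = 390 Ω
Branch 2 (series LC): Z₂ = j(X_L − X_C) = j516 Ω
Parallel: Z = Z₁Z₂/(Z₁+Z₂), |Z| = 311 Ω, ∠Z = 37.1°

311 Ω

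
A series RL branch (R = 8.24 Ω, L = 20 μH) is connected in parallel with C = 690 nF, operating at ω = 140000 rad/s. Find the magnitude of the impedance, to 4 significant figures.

X_L = ωL = 2.800 Ω
X_C = 1/(ωC) = 10.35 Ω
Branch 1 (R+jX_L): Z₁ = 8.240 + j2.800 Ω, |Z₁| = 8.703 Ω
Branch 2 (−jX_C): Z₂ = −j10.35 Ω
Parallel: Z = Z₁Z₂/(Z₁+Z₂), |Z| = 8.060 Ω, ∠Z = -28.73°

8.060 Ω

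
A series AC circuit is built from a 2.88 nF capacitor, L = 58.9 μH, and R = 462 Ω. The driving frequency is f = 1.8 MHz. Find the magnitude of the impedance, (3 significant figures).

ω = 2πf = 1.131e+07 rad/s
X_L = ωL = 666 Ω
X_C = 1/(ωC) = 30.7 Ω
Net reactance X = X_L − X_C = 635 Ω
Z = 462 + j635 Ω
|Z| = √(462² + 635²) = 786 Ω

786 Ω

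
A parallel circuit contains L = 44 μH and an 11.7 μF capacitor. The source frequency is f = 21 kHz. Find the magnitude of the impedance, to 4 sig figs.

ω = 2πf = 131900 rad/s
X_L = ωL = 5.806 Ω
X_C = 1/(ωC) = 0.6478 Ω
Parallel: admittances add. Y = 1/(jωL) + jωC
Y = (0 + j1.372) S
|Y| = 1.372 S → |Z| = 1/|Y| = 0.7291 Ω, ∠Z = −∠Y = -90.00°

0.7291 Ω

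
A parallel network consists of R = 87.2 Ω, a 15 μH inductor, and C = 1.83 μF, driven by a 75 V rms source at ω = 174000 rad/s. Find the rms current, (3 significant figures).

X_L = ωL = 2.61 Ω
X_C = 1/(ωC) = 3.14 Ω
Parallel: admittances add. Y = 1/R + 1/(jωL) + jωC
Y = (0.0115 − j0.0647) S
|Y| = 0.0657 S → |Z| = 1/|Y| = 15.2 Ω, ∠Z = −∠Y = 80.0°
I = V/|Z| = 75/15.2 = 4.93 A

4.93 A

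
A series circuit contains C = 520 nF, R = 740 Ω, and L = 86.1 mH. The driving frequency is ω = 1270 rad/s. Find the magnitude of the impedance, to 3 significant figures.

1590 Ω

X_L = ωL = 109 Ω
X_C = 1/(ωC) = 1510 Ω
Net reactance X = X_L − X_C = -1400 Ω
Z = 740 − j1400 Ω
|Z| = √(740² + 1400²) = 1590 Ω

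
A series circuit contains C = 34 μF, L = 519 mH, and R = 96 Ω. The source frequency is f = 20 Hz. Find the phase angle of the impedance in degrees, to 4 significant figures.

-60.38°

ω = 2πf = 125.7 rad/s
X_L = ωL = 65.22 Ω
X_C = 1/(ωC) = 234.1 Ω
Net reactance X = X_L − X_C = -168.8 Ω
Z = 96.00 − j168.8 Ω
|Z| = √(96.00² + 168.8²) = 194.2 Ω
∠Z = arctan(-168.8/96.00) = -60.38°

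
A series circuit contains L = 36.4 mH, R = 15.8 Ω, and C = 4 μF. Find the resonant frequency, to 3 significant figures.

ω₀ = 1/√(LC) = 1/√(0.0364 × 4e-06) = 2621 rad/s
f₀ = ω₀/(2π) = 417 Hz

417 Hz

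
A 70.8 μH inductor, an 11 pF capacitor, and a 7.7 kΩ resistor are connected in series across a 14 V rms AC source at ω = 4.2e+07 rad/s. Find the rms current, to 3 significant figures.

X_L = ωL = 2970 Ω
X_C = 1/(ωC) = 2160 Ω
Net reactance X = X_L − X_C = 809 Ω
Z = 7700 + j809 Ω
|Z| = √(7700² + 809²) = 7740 Ω
I = V/|Z| = 14/7740 = 1.81 mA

1.81 mA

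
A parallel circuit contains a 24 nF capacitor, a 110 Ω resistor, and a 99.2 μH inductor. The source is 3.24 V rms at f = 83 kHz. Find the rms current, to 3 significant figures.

ω = 2πf = 521500 rad/s
X_L = ωL = 51.7 Ω
X_C = 1/(ωC) = 79.9 Ω
Parallel: admittances add. Y = 1/R + 1/(jωL) + jωC
Y = (0.00909 − j0.00681) S
|Y| = 0.0114 S → |Z| = 1/|Y| = 88.0 Ω, ∠Z = −∠Y = 36.9°
I = V/|Z| = 3.24/88.0 = 36.8 mA

36.8 mA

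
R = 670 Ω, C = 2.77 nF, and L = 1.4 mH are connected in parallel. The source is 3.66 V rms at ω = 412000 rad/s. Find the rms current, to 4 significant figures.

X_L = ωL = 576.8 Ω
X_C = 1/(ωC) = 876.2 Ω
Parallel: admittances add. Y = 1/R + 1/(jωL) + jωC
Y = (0.001493 − j0.0005925) S
|Y| = 0.001606 S → |Z| = 1/|Y| = 622.7 Ω, ∠Z = −∠Y = 21.65°
I = V/|Z| = 3.66/622.7 = 5.877 mA

5.877 mA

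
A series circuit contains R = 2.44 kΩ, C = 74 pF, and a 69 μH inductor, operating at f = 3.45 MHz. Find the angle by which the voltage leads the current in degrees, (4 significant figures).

19.67°

ω = 2πf = 2.168e+07 rad/s
X_L = ωL = 1496 Ω
X_C = 1/(ωC) = 623.4 Ω
Net reactance X = X_L − X_C = 872.3 Ω
Z = 2440 + j872.3 Ω
|Z| = √(2440² + 872.3²) = 2591 Ω
∠Z = arctan(872.3/2440) = 19.67°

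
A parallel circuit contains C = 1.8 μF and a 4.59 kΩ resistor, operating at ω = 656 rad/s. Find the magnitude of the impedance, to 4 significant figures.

X_C = 1/(ωC) = 846.9 Ω
Parallel: admittances add. Y = 1/R + jωC
Y = (0.0002179 + j0.001181) S
|Y| = 0.001201 S → |Z| = 1/|Y| = 832.8 Ω, ∠Z = −∠Y = -79.55°

832.8 Ω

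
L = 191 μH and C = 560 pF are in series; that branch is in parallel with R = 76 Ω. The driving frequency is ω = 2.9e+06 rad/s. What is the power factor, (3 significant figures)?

0.631

X_L = ωL = 554 Ω
X_C = 1/(ωC) = 616 Ω
Branch 1: Z₁ = R = 76.0 Ω
Branch 2 (series LC): Z₂ = j(X_L − X_C) = −j61.9 Ω
Parallel: Z = Z₁Z₂/(Z₁+Z₂), |Z| = 48.0 Ω, ∠Z = -50.9°
cos φ = cos(-50.9°) = 0.631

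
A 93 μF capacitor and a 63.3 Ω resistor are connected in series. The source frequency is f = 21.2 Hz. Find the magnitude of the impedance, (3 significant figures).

103 Ω

ω = 2πf = 133.2 rad/s
X_C = 1/(ωC) = 80.7 Ω
Z = 63.3 − j80.7 Ω
|Z| = √(63.3² + 80.7²) = 103 Ω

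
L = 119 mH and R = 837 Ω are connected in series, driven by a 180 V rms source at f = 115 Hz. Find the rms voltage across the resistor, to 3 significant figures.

ω = 2πf = 722.6 rad/s
X_L = ωL = 86.0 Ω
Z = 837 + j86.0 Ω
|Z| = √(837² + 86.0²) = 841 Ω
I = V/|Z| = 214 mA
V_R = I·|Z_R| = 0.214 × 837 = 179 V

179 V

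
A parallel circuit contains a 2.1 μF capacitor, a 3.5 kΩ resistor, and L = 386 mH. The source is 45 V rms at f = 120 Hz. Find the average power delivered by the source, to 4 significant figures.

ω = 2πf = 754.0 rad/s
X_L = ωL = 291.0 Ω
X_C = 1/(ωC) = 631.6 Ω
Parallel: admittances add. Y = 1/R + 1/(jωL) + jωC
Y = (0.0002857 − j0.001853) S
|Y| = 0.001875 S → |Z| = 1/|Y| = 533.5 Ω, ∠Z = −∠Y = 81.23°
I = V/|Z| = 84.35 mA
P = VI cos φ = 45 × 0.08435 × cos(81.23°) = 578.6 mW

578.6 mW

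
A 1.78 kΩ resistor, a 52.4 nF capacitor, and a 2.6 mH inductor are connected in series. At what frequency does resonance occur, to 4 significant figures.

13.64 kHz

ω₀ = 1/√(LC) = 1/√(0.0026 × 5.24e-08) = 85670 rad/s
f₀ = ω₀/(2π) = 13.64 kHz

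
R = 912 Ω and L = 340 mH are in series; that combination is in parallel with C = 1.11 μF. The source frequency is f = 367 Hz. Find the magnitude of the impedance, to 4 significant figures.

473.1 Ω

ω = 2πf = 2306 rad/s
X_L = ωL = 784.0 Ω
X_C = 1/(ωC) = 390.7 Ω
Branch 1 (R+jX_L): Z₁ = 912.0 + j784.0 Ω, |Z₁| = 1203 Ω
Branch 2 (−jX_C): Z₂ = −j390.7 Ω
Parallel: Z = Z₁Z₂/(Z₁+Z₂), |Z| = 473.1 Ω, ∠Z = -72.65°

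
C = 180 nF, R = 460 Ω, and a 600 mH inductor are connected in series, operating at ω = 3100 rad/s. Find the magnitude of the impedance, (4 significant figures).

X_L = ωL = 1860 Ω
X_C = 1/(ωC) = 1792 Ω
Net reactance X = X_L − X_C = 67.89 Ω
Z = 460.0 + j67.89 Ω
|Z| = √(460.0² + 67.89²) = 465.0 Ω

465.0 Ω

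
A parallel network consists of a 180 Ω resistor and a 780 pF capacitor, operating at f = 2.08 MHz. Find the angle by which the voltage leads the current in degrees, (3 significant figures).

ω = 2πf = 1.307e+07 rad/s
X_C = 1/(ωC) = 98.1 Ω
Parallel: admittances add. Y = 1/R + jωC
Y = (0.00556 + j0.0102) S
|Y| = 0.0116 S → |Z| = 1/|Y| = 86.1 Ω, ∠Z = −∠Y = -61.4°

-61.4°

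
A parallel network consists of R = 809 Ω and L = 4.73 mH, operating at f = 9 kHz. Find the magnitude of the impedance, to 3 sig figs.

254 Ω

ω = 2πf = 56550 rad/s
X_L = ωL = 267 Ω
Parallel: admittances add. Y = 1/R + 1/(jωL)
Y = (0.00124 − j0.00374) S
|Y| = 0.00394 S → |Z| = 1/|Y| = 254 Ω, ∠Z = −∠Y = 71.7°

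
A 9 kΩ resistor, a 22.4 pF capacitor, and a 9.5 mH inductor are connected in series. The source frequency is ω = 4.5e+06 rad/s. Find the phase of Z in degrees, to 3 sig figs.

X_L = ωL = 42800 Ω
X_C = 1/(ωC) = 9920 Ω
Net reactance X = X_L − X_C = 32800 Ω
Z = 9000 + j32800 Ω
|Z| = √(9000² + 32800²) = 34000 Ω
∠Z = arctan(32800/9000) = 74.7°

74.7°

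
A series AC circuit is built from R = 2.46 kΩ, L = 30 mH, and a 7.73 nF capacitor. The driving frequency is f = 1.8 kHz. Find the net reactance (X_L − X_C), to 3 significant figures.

ω = 2πf = 11310 rad/s
X_L = ωL = 339 Ω
X_C = 1/(ωC) = 11400 Ω
X = 339 − 11400 = -11100 Ω

-11100 Ω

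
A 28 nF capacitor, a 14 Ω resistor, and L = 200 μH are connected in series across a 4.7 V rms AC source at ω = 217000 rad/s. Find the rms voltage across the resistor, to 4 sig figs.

X_L = ωL = 43.40 Ω
X_C = 1/(ωC) = 164.6 Ω
Net reactance X = X_L − X_C = -121.2 Ω
Z = 14.00 − j121.2 Ω
|Z| = √(14.00² + 121.2²) = 122.0 Ω
I = V/|Z| = 38.53 mA
V_R = I·|Z_R| = 0.03853 × 14.00 = 0.5394 V

0.5394 V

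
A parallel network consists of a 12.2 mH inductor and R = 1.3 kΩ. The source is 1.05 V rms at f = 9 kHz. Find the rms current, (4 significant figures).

1.723 mA

ω = 2πf = 56550 rad/s
X_L = ωL = 689.9 Ω
Parallel: admittances add. Y = 1/R + 1/(jωL)
Y = (0.0007692 − j0.001449) S
|Y| = 0.001641 S → |Z| = 1/|Y| = 609.4 Ω, ∠Z = −∠Y = 62.05°
I = V/|Z| = 1.05/609.4 = 1.723 mA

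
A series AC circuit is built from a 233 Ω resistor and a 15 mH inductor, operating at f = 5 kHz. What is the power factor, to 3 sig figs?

0.443

ω = 2πf = 31420 rad/s
X_L = ωL = 471 Ω
Z = 233 + j471 Ω
|Z| = √(233² + 471²) = 526 Ω
∠Z = arctan(471/233) = 63.7°
cos φ = cos(63.7°) = 0.443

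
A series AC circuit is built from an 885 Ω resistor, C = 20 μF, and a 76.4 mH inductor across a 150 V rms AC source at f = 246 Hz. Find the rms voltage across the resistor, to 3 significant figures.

149 V

ω = 2πf = 1546 rad/s
X_L = ωL = 118 Ω
X_C = 1/(ωC) = 32.3 Ω
Net reactance X = X_L − X_C = 85.7 Ω
Z = 885 + j85.7 Ω
|Z| = √(885² + 85.7²) = 889 Ω
I = V/|Z| = 169 mA
V_R = I·|Z_R| = 0.169 × 885 = 149 V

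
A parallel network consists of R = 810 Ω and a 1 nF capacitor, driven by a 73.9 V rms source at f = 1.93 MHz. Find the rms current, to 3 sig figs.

901 mA

ω = 2πf = 1.213e+07 rad/s
X_C = 1/(ωC) = 82.5 Ω
Parallel: admittances add. Y = 1/R + jωC
Y = (0.00123 + j0.0121) S
|Y| = 0.0122 S → |Z| = 1/|Y| = 82.0 Ω, ∠Z = −∠Y = -84.2°
I = V/|Z| = 73.9/82.0 = 901 mA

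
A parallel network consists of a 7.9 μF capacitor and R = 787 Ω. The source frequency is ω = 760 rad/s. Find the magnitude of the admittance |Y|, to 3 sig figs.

6.14 mS

X_C = 1/(ωC) = 167 Ω
Parallel: admittances add. Y = 1/R + jωC
Y = (0.00127 + j0.00600) S
|Y| = 0.00614 S → |Z| = 1/|Y| = 163 Ω, ∠Z = −∠Y = -78.1°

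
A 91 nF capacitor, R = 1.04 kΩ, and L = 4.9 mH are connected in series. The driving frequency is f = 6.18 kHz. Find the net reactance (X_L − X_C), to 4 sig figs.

ω = 2πf = 38830 rad/s
X_L = ωL = 190.3 Ω
X_C = 1/(ωC) = 283.0 Ω
X = 190.3 − 283.0 = -92.74 Ω

-92.74 Ω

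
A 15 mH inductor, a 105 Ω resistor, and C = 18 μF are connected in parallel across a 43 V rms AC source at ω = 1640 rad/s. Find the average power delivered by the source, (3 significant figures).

X_L = ωL = 24.6 Ω
X_C = 1/(ωC) = 33.9 Ω
Parallel: admittances add. Y = 1/R + 1/(jωL) + jωC
Y = (0.00952 − j0.0111) S
|Y| = 0.0146 S → |Z| = 1/|Y| = 68.3 Ω, ∠Z = −∠Y = 49.4°
I = V/|Z| = 630 mA
P = VI cos φ = 43 × 0.630 × cos(49.4°) = 17.6 W

17.6 W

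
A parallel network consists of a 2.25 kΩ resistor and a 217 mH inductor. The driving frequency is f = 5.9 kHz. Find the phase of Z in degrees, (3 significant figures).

ω = 2πf = 37070 rad/s
X_L = ωL = 8040 Ω
Parallel: admittances add. Y = 1/R + 1/(jωL)
Y = (0.000444 − j0.000124) S
|Y| = 0.000462 S → |Z| = 1/|Y| = 2170 Ω, ∠Z = −∠Y = 15.6°

15.6°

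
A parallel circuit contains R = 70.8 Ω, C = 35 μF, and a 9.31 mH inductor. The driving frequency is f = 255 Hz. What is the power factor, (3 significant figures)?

ω = 2πf = 1602 rad/s
X_L = ωL = 14.9 Ω
X_C = 1/(ωC) = 17.8 Ω
Parallel: admittances add. Y = 1/R + 1/(jωL) + jωC
Y = (0.0141 − j0.0110) S
|Y| = 0.0179 S → |Z| = 1/|Y| = 55.9 Ω, ∠Z = −∠Y = 37.8°
cos φ = cos(37.8°) = 0.790

0.790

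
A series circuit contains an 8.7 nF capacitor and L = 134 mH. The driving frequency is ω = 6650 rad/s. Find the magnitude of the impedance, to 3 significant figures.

16400 Ω

X_L = ωL = 891 Ω
X_C = 1/(ωC) = 17300 Ω
Net reactance X = X_L − X_C = -16400 Ω
Z = − j16400 Ω
|Z| = √(0² + 16400²) = 16400 Ω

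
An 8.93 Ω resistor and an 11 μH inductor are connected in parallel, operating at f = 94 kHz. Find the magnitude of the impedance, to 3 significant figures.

5.25 Ω

ω = 2πf = 590600 rad/s
X_L = ωL = 6.50 Ω
Parallel: admittances add. Y = 1/R + 1/(jωL)
Y = (0.112 − j0.154) S
|Y| = 0.190 S → |Z| = 1/|Y| = 5.25 Ω, ∠Z = −∠Y = 54.0°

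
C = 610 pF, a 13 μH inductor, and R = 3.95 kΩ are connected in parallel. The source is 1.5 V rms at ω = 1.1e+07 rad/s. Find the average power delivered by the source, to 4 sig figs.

569.6 μW

X_L = ωL = 143.0 Ω
X_C = 1/(ωC) = 149.0 Ω
Parallel: admittances add. Y = 1/R + 1/(jωL) + jωC
Y = (0.0002532 − j0.0002830) S
|Y| = 0.0003797 S → |Z| = 1/|Y| = 2634 Ω, ∠Z = −∠Y = 48.19°
I = V/|Z| = 569.6 μA
P = VI cos φ = 1.5 × 0.0005696 × cos(48.19°) = 569.6 μW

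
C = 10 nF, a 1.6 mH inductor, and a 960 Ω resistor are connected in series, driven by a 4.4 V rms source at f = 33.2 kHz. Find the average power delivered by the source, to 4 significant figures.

ω = 2πf = 208600 rad/s
X_L = ωL = 333.8 Ω
X_C = 1/(ωC) = 479.4 Ω
Net reactance X = X_L − X_C = -145.6 Ω
Z = 960.0 − j145.6 Ω
|Z| = √(960.0² + 145.6²) = 971.0 Ω
∠Z = arctan(-145.6/960.0) = -8.625°
I = V/|Z| = 4.531 mA
P = VI cos φ = 4.4 × 0.004531 × cos(-8.625°) = 19.71 mW

19.71 mW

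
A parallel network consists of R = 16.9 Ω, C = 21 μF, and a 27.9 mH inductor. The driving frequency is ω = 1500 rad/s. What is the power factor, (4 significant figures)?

X_L = ωL = 41.85 Ω
X_C = 1/(ωC) = 31.75 Ω
Parallel: admittances add. Y = 1/R + 1/(jωL) + jωC
Y = (0.05917 + j0.007605) S
|Y| = 0.05966 S → |Z| = 1/|Y| = 16.76 Ω, ∠Z = −∠Y = -7.324°
cos φ = cos(-7.324°) = 0.9918

0.9918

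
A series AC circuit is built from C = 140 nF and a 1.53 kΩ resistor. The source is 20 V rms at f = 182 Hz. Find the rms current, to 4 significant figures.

3.110 mA

ω = 2πf = 1144 rad/s
X_C = 1/(ωC) = 6246 Ω
Z = 1530 − j6246 Ω
|Z| = √(1530² + 6246²) = 6431 Ω
I = V/|Z| = 20/6431 = 3.110 mA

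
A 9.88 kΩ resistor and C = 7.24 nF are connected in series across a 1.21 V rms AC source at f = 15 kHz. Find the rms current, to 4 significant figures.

121.1 μA

ω = 2πf = 94250 rad/s
X_C = 1/(ωC) = 1466 Ω
Z = 9880 − j1466 Ω
|Z| = √(9880² + 1466²) = 9988 Ω
I = V/|Z| = 1.21/9988 = 121.1 μA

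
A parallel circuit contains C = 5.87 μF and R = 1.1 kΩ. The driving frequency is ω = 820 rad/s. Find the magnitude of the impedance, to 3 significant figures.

204 Ω

X_C = 1/(ωC) = 208 Ω
Parallel: admittances add. Y = 1/R + jωC
Y = (0.000909 + j0.00481) S
|Y| = 0.00490 S → |Z| = 1/|Y| = 204 Ω, ∠Z = −∠Y = -79.3°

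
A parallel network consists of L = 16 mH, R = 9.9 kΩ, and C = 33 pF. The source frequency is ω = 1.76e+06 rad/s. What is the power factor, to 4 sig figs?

0.9759

X_L = ωL = 28160 Ω
X_C = 1/(ωC) = 17220 Ω
Parallel: admittances add. Y = 1/R + 1/(jωL) + jωC
Y = (0.0001010 + j2.257e-05) S
|Y| = 0.0001035 S → |Z| = 1/|Y| = 9662 Ω, ∠Z = −∠Y = -12.59°
cos φ = cos(-12.59°) = 0.9759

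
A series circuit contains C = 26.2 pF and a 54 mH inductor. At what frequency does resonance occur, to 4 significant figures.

ω₀ = 1/√(LC) = 1/√(0.054 × 2.62e-11) = 840700 rad/s
f₀ = ω₀/(2π) = 133.8 kHz

133.8 kHz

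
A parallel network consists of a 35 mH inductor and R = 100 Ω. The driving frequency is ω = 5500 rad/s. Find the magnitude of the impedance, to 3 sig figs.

88.7 Ω

X_L = ωL = 193 Ω
Parallel: admittances add. Y = 1/R + 1/(jωL)
Y = (0.0100 − j0.00519) S
|Y| = 0.0113 S → |Z| = 1/|Y| = 88.7 Ω, ∠Z = −∠Y = 27.5°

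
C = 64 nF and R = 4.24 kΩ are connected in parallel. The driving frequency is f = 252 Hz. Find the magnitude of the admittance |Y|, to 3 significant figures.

ω = 2πf = 1583 rad/s
X_C = 1/(ωC) = 9870 Ω
Parallel: admittances add. Y = 1/R + jωC
Y = (0.000236 + j0.000101) S
|Y| = 0.000257 S → |Z| = 1/|Y| = 3900 Ω, ∠Z = −∠Y = -23.3°

257 μS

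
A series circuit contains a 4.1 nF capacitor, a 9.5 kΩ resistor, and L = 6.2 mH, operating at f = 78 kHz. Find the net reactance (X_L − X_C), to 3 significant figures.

2540 Ω

ω = 2πf = 490100 rad/s
X_L = ωL = 3040 Ω
X_C = 1/(ωC) = 498 Ω
X = 3040 − 498 = 2540 Ω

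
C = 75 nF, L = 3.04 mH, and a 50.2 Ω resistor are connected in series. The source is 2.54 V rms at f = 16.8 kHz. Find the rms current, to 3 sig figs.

12.6 mA

ω = 2πf = 105600 rad/s
X_L = ωL = 321 Ω
X_C = 1/(ωC) = 126 Ω
Net reactance X = X_L − X_C = 195 Ω
Z = 50.2 + j195 Ω
|Z| = √(50.2² + 195²) = 201 Ω
I = V/|Z| = 2.54/201 = 12.6 mA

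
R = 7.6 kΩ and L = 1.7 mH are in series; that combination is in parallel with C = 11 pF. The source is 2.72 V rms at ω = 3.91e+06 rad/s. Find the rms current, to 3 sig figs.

X_L = ωL = 6650 Ω
X_C = 1/(ωC) = 23300 Ω
Branch 1 (R+jX_L): Z₁ = 7600 + j6650 Ω, |Z₁| = 10100 Ω
Branch 2 (−jX_C): Z₂ = −j23300 Ω
Parallel: Z = Z₁Z₂/(Z₁+Z₂), |Z| = 12900 Ω, ∠Z = 16.6°
I = V/|Z| = 2.72/12900 = 212 μA

212 μA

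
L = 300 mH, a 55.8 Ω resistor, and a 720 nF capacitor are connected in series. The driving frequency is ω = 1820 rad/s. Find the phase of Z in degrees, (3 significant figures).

X_L = ωL = 546 Ω
X_C = 1/(ωC) = 763 Ω
Net reactance X = X_L − X_C = -217 Ω
Z = 55.8 − j217 Ω
|Z| = √(55.8² + 217²) = 224 Ω
∠Z = arctan(-217/55.8) = -75.6°

-75.6°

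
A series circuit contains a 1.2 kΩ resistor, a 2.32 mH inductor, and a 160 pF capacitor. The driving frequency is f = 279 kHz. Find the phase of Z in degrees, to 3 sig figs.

22.7°

ω = 2πf = 1.753e+06 rad/s
X_L = ωL = 4070 Ω
X_C = 1/(ωC) = 3570 Ω
Net reactance X = X_L − X_C = 502 Ω
Z = 1200 + j502 Ω
|Z| = √(1200² + 502²) = 1300 Ω
∠Z = arctan(502/1200) = 22.7°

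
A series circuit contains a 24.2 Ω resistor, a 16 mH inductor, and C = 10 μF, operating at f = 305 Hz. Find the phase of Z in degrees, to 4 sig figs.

ω = 2πf = 1916 rad/s
X_L = ωL = 30.66 Ω
X_C = 1/(ωC) = 52.18 Ω
Net reactance X = X_L − X_C = -21.52 Ω
Z = 24.20 − j21.52 Ω
|Z| = √(24.20² + 21.52²) = 32.38 Ω
∠Z = arctan(-21.52/24.20) = -41.65°

-41.65°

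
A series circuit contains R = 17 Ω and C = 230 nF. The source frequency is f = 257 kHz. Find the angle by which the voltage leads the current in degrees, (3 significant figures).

ω = 2πf = 1.615e+06 rad/s
X_C = 1/(ωC) = 2.69 Ω
Z = 17.0 − j2.69 Ω
|Z| = √(17.0² + 2.69²) = 17.2 Ω
∠Z = arctan(-2.69/17.0) = -9.00°

-9.00°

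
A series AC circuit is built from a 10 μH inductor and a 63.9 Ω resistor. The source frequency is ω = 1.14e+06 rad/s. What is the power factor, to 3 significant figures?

0.984

X_L = ωL = 11.4 Ω
Z = 63.9 + j11.4 Ω
|Z| = √(63.9² + 11.4²) = 64.9 Ω
∠Z = arctan(11.4/63.9) = 10.1°
cos φ = cos(10.1°) = 0.984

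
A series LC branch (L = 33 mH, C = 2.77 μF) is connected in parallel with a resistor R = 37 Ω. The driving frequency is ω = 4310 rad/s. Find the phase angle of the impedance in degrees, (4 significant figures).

X_L = ωL = 142.2 Ω
X_C = 1/(ωC) = 83.76 Ω
Branch 1: Z₁ = R = 37.00 Ω
Branch 2 (series LC): Z₂ = j(X_L − X_C) = j58.47 Ω
Parallel: Z = Z₁Z₂/(Z₁+Z₂), |Z| = 31.27 Ω, ∠Z = 32.33°

32.33°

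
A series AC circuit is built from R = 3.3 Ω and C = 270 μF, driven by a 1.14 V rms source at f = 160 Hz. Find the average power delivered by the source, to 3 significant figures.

ω = 2πf = 1005 rad/s
X_C = 1/(ωC) = 3.68 Ω
Z = 3.30 − j3.68 Ω
|Z| = √(3.30² + 3.68²) = 4.95 Ω
∠Z = arctan(-3.68/3.30) = -48.1°
I = V/|Z| = 230 mA
P = VI cos φ = 1.14 × 0.230 × cos(-48.1°) = 175 mW

175 mW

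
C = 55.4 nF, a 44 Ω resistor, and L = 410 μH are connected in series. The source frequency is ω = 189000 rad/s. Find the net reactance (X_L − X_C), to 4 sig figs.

X_L = ωL = 77.49 Ω
X_C = 1/(ωC) = 95.51 Ω
X = 77.49 − 95.51 = -18.02 Ω

-18.02 Ω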